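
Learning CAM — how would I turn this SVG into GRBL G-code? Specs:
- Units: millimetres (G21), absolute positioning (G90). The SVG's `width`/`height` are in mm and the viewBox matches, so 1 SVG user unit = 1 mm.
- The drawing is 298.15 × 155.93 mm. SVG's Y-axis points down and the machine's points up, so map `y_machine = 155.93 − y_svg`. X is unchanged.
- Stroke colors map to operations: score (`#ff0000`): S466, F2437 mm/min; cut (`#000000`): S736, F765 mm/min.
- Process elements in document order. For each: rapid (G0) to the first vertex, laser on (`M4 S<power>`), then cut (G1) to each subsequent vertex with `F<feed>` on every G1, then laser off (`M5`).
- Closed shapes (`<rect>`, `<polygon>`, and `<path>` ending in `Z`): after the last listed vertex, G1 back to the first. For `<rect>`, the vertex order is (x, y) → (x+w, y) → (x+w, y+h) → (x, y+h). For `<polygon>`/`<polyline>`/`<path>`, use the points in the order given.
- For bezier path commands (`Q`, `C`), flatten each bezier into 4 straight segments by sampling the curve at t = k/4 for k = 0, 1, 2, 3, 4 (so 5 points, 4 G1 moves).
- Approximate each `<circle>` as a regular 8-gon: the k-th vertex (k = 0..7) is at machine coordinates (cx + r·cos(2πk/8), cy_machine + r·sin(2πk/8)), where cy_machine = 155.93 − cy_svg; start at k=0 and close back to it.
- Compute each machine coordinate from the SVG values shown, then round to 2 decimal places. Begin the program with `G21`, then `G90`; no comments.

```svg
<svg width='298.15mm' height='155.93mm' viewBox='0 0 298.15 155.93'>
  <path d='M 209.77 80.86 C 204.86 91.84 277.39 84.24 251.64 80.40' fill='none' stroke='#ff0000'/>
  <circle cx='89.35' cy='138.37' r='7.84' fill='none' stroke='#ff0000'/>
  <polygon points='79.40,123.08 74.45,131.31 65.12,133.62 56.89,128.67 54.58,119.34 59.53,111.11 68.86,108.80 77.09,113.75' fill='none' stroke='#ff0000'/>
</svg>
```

G21
G90
G0 X209.77 Y75.07
M4 S466
G1 X217.86 Y69.97 F2437
G1 X238.52 Y69.74 F2437
G1 X255.27 Y72.29 F2437
G1 X251.64 Y75.53 F2437
M5
G0 X97.19 Y17.56
M4 S466
G1 X94.89 Y23.10 F2437
G1 X89.35 Y25.40 F2437
G1 X83.81 Y23.10 F2437
G1 X81.51 Y17.56 F2437
G1 X83.81 Y12.02 F2437
G1 X89.35 Y9.72 F2437
G1 X94.89 Y12.02 F2437
G1 X97.19 Y17.56 F2437
M5
G0 X79.40 Y32.85
M4 S466
G1 X74.45 Y24.62 F2437
G1 X65.12 Y22.31 F2437
G1 X56.89 Y27.26 F2437
G1 X54.58 Y36.59 F2437
G1 X59.53 Y44.82 F2437
G1 X68.86 Y47.13 F2437
G1 X77.09 Y42.18 F2437
G1 X79.40 Y32.85 F2437
M5

1 u = 1 mm; y_m = 155.93 − y.

[1] `<path>` cubic bezier, #ff0000→score S466 F2437: (209.77,75.07) → (217.86,69.97) → (238.52,69.74) → (255.27,72.29) → (251.64,75.53)

[2] `<circle>` circle, #ff0000→score S466 F2437: (97.19,17.56) → (94.89,23.10) → (89.35,25.40) → (83.81,23.10) → (81.51,17.56) → (83.81,12.02) → (89.35,9.72) → (94.89,12.02) → (97.19,17.56) (closed)

[3] `<polygon>` regular polygon, #ff0000→score S466 F2437: (79.40,32.85) → (74.45,24.62) → (65.12,22.31) → (56.89,27.26) → (54.58,36.59) → (59.53,44.82) → (68.86,47.13) → (77.09,42.18) → (79.40,32.85) (closed)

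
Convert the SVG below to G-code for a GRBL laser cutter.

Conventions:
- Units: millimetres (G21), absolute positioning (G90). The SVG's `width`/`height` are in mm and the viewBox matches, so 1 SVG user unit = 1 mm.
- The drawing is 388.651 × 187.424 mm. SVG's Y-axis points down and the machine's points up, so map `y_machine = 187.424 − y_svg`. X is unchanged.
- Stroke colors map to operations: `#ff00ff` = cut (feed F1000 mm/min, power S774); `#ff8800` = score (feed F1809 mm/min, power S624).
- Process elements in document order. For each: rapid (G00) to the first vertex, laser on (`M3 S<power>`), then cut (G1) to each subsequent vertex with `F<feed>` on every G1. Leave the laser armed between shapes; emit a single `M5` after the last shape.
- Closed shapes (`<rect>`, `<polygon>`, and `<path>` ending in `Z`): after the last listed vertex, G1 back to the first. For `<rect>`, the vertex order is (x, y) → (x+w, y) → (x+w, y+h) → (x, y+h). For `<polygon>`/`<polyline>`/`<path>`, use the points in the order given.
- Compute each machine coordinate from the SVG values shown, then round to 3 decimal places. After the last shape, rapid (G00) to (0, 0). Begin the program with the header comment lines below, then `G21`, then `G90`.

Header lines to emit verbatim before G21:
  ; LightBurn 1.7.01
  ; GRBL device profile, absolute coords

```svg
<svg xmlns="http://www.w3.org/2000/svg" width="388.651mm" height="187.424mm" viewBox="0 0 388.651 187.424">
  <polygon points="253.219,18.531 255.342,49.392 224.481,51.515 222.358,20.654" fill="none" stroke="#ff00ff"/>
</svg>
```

1 u = 1 mm; y_m = 187.424 − y.

[1] `<polygon>` regular polygon, #ff00ff→cut S774 F1000: (253.219,168.893) → (255.342,138.032) → (224.481,135.909) → (222.358,166.770) → (253.219,168.893) (closed)

; LightBurn 1.7.01
; GRBL device profile, absolute coords
G21
G90
G00 X253.219 Y168.893
M3 S774
G1 X255.342 Y138.032 F1000
G1 X224.481 Y135.909 F1000
G1 X222.358 Y166.770 F1000
G1 X253.219 Y168.893 F1000
M5
G00 X0.000 Y0.000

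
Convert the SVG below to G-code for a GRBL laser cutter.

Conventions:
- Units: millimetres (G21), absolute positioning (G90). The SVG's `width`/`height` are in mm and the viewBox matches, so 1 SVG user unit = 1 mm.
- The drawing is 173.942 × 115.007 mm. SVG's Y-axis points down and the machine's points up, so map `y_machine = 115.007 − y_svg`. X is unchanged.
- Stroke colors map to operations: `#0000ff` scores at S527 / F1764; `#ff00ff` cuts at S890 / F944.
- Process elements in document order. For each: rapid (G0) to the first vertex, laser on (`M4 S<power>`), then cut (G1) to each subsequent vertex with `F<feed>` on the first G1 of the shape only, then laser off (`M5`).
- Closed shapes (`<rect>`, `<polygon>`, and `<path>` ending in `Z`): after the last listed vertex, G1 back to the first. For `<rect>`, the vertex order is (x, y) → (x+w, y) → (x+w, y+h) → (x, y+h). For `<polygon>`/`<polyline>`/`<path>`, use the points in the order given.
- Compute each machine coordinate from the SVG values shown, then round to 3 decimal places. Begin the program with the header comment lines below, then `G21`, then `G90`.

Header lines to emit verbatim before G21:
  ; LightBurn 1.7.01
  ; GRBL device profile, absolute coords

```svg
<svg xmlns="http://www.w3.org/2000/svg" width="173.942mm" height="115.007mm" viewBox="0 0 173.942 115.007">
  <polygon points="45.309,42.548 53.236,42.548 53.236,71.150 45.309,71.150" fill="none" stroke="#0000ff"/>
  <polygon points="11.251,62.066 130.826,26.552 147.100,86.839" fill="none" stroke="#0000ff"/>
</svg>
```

; LightBurn 1.7.01
; GRBL device profile, absolute coords
G21
G90
G0 X45.309 Y72.459
M4 S527
G1 X53.236 Y72.459 F1764
G1 X53.236 Y43.857
G1 X45.309 Y43.857
G1 X45.309 Y72.459
M5
G0 X11.251 Y52.941
M4 S527
G1 X130.826 Y88.455 F1764
G1 X147.100 Y28.168
G1 X11.251 Y52.941
M5

1 u = 1 mm; y_m = 115.007 − y.

[1] `<polygon>` rectangle, #0000ff→score S527 F1764: (45.309,72.459) → (53.236,72.459) → (53.236,43.857) → (45.309,43.857) → (45.309,72.459) (closed)

[2] `<polygon>` closed polygon, #0000ff→score S527 F1764: (11.251,52.941) → (130.826,88.455) → (147.100,28.168) → (11.251,52.941) (closed)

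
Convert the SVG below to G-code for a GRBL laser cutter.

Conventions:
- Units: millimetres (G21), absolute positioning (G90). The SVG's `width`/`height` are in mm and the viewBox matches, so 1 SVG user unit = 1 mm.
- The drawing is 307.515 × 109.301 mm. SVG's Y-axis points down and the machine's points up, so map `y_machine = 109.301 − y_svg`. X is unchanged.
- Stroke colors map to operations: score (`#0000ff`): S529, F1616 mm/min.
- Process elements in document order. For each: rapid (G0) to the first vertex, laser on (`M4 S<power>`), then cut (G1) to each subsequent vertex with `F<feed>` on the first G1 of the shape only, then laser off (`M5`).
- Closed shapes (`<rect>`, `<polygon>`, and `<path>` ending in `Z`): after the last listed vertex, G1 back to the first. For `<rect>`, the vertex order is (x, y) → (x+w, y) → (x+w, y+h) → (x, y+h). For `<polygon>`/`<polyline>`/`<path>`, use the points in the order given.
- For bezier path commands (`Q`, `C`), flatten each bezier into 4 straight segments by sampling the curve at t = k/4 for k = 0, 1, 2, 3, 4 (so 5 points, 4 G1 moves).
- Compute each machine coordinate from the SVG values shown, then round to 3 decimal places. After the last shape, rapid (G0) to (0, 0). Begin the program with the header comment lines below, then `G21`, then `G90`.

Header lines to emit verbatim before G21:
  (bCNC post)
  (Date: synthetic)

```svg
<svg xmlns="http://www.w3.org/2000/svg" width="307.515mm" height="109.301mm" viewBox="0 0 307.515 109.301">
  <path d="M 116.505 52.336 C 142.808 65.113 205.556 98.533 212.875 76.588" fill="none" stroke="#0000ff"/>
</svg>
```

1 u = 1 mm; y_m = 109.301 − y.

[1] `<path>` cubic bezier, #0000ff→score S529 F1616: (116.505,56.965) → (141.630,44.699) → (171.809,31.818) → (198.428,25.448) → (212.875,32.713)

(bCNC post)
(Date: synthetic)
G21
G90
G0 X116.505 Y56.965
M4 S529
G1 X141.630 Y44.699 F1616
G1 X171.809 Y31.818
G1 X198.428 Y25.448
G1 X212.875 Y32.713
M5
G0 X0.000 Y0.000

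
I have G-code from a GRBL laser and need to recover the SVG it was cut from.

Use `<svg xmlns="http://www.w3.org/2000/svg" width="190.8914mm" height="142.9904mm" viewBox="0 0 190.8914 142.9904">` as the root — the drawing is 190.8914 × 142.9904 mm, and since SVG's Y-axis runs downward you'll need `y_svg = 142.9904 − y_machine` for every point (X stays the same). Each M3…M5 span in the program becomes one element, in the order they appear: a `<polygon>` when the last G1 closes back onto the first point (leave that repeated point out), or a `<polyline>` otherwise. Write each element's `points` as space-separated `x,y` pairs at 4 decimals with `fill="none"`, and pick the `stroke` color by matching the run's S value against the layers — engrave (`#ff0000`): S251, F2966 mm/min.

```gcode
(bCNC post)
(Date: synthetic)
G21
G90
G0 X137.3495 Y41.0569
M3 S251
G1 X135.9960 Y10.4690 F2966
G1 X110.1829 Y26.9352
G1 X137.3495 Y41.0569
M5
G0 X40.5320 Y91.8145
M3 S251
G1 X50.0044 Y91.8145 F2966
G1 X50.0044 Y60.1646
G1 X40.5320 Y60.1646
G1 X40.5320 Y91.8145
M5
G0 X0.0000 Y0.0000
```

<svg xmlns="http://www.w3.org/2000/svg" width="190.8914mm" height="142.9904mm" viewBox="0 0 190.8914 142.9904">
  <polygon points="137.3495,101.9335 135.9960,132.5214 110.1829,116.0552" fill="none" stroke="#ff0000"/>
  <polygon points="40.5320,51.1759 50.0044,51.1759 50.0044,82.8258 40.5320,82.8258" fill="none" stroke="#ff0000"/>
</svg>

y_svg = 142.9904 − y_m. Every run uses S251, so all elements get stroke `#ff0000` (engrave).

[1] closed run; points: 137.3495,101.9335 135.9960,132.5214 110.1829,116.0552

[2] closed run; points: 40.5320,51.1759 50.0044,51.1759 50.0044,82.8258 40.5320,82.8258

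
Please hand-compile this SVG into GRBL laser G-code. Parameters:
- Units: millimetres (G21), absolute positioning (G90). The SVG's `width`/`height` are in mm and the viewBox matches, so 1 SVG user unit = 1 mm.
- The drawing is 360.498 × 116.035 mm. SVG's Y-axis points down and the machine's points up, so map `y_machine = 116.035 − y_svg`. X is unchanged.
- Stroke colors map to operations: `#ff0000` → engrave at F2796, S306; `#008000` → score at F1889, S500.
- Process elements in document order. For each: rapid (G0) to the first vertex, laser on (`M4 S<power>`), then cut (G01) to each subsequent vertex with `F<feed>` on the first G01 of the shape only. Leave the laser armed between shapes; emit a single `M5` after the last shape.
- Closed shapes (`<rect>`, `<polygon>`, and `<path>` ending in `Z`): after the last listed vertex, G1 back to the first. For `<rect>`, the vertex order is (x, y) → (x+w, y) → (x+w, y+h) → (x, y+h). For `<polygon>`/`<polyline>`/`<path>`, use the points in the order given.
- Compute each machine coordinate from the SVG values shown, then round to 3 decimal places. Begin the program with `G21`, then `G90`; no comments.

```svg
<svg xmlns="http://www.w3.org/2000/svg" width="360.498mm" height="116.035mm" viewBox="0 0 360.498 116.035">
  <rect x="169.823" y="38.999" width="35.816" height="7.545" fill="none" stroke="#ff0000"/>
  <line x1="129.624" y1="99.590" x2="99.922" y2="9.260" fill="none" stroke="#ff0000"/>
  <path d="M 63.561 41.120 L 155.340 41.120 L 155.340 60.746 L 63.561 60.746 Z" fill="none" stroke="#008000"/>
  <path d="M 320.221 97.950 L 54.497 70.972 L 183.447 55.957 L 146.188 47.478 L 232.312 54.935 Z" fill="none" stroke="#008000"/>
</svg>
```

1 u = 1 mm; y_m = 116.035 − y.

[1] `<rect>` rectangle, #ff0000→engrave S306 F2796: (169.823,77.036) → (205.639,77.036) → (205.639,69.491) → (169.823,69.491) → (169.823,77.036) (closed)

[2] `<line>` line segment, #ff0000→engrave S306 F2796: (129.624,16.445) → (99.922,106.775)

[3] `<path>` rectangle, #008000→score S500 F1889: (63.561,74.915) → (155.340,74.915) → (155.340,55.289) → (63.561,55.289) → (63.561,74.915) (closed)

[4] `<path>` closed polygon, #008000→score S500 F1889: (320.221,18.085) → (54.497,45.063) → (183.447,60.078) → (146.188,68.557) → (232.312,61.100) → (320.221,18.085) (closed)

G21
G90
G0 X169.823 Y77.036
M4 S306
G01 X205.639 Y77.036 F2796
G01 X205.639 Y69.491
G01 X169.823 Y69.491
G01 X169.823 Y77.036
G0 X129.624 Y16.445
M4 S306
G01 X99.922 Y106.775 F2796
G0 X63.561 Y74.915
M4 S500
G01 X155.340 Y74.915 F1889
G01 X155.340 Y55.289
G01 X63.561 Y55.289
G01 X63.561 Y74.915
G0 X320.221 Y18.085
M4 S500
G01 X54.497 Y45.063 F1889
G01 X183.447 Y60.078
G01 X146.188 Y68.557
G01 X232.312 Y61.100
G01 X320.221 Y18.085
M5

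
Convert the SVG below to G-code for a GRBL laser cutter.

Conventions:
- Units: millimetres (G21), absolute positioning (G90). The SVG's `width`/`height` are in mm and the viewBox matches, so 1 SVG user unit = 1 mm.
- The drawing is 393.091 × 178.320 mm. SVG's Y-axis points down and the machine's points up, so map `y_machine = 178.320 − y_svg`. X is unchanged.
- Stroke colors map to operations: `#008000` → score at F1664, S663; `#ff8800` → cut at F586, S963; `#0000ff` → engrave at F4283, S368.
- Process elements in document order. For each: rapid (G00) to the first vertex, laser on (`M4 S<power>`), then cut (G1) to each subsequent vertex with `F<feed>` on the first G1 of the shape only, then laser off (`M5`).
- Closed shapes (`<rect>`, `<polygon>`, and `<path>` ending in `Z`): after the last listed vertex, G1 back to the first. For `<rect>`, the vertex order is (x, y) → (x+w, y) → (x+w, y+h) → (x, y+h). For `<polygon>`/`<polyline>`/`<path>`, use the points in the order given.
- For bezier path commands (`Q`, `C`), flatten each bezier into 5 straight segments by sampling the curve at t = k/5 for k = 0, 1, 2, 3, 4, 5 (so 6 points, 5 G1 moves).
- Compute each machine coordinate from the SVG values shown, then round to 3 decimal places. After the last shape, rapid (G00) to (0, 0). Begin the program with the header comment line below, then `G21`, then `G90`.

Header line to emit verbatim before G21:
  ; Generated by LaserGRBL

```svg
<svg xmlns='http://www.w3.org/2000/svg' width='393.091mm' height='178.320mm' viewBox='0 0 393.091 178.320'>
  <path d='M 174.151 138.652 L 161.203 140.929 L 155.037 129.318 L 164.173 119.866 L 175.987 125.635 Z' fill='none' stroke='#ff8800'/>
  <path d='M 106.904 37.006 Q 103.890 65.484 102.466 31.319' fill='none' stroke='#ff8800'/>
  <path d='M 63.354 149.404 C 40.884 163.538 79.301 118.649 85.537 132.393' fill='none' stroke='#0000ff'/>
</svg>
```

; Generated by LaserGRBL
G21
G90
G00 X174.151 Y39.668
M4 S963
G1 X161.203 Y37.391 F586
G1 X155.037 Y49.002
G1 X164.173 Y58.454
G1 X175.987 Y52.685
G1 X174.151 Y39.668
M5
G00 X106.904 Y141.314
M4 S963
G1 X105.762 Y132.429 F586
G1 X104.747 Y128.554
G1 X103.860 Y129.692
G1 X103.099 Y135.841
G1 X102.466 Y147.001
M5
G00 X63.354 Y28.916
M4 S368
G1 X56.434 Y26.577 F4283
G1 X59.659 Y32.756
G1 X68.563 Y41.806
G1 X78.678 Y48.079
G1 X85.537 Y45.927
M5
G00 X0.000 Y0.000

1 u = 1 mm; y_m = 178.320 − y.

[1] `<path>` regular polygon, #ff8800→cut S963 F586: (174.151,39.668) → (161.203,37.391) → (155.037,49.002) → (164.173,58.454) → (175.987,52.685) → (174.151,39.668) (closed)

[2] `<path>` quadratic bezier, #ff8800→cut S963 F586: (106.904,141.314) → (105.762,132.429) → (104.747,128.554) → (103.860,129.692) → (103.099,135.841) → (102.466,147.001)

[3] `<path>` cubic bezier, #0000ff→engrave S368 F4283: (63.354,28.916) → (56.434,26.577) → (59.659,32.756) → (68.563,41.806) → (78.678,48.079) → (85.537,45.927)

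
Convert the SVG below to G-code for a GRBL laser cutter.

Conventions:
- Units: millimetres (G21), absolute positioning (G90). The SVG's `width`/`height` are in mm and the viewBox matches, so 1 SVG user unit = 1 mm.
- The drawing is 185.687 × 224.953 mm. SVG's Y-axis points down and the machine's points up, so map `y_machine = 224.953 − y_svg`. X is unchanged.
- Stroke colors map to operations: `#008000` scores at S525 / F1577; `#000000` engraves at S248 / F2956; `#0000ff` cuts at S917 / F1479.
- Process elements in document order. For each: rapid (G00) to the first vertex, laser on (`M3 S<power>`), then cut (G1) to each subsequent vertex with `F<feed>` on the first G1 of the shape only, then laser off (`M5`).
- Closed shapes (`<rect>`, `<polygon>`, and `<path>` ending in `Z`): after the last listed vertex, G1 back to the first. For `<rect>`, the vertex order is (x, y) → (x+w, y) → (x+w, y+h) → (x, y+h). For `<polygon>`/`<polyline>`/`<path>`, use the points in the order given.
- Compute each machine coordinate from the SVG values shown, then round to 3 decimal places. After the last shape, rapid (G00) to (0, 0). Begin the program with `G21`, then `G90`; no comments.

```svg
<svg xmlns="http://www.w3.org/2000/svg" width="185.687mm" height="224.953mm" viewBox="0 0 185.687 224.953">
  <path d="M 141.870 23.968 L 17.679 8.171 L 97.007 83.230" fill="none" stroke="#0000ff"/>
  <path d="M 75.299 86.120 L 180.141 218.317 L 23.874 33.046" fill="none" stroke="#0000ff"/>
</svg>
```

viewBox `0 0 185.687 224.953` with mm width/height → 1 unit = 1 mm. Flip: y_m = 224.953 − y_svg.

**Shape 1** — `<path>` open polyline, stroke `#0000ff` → cut (S917, F1479). Machine vertices: (141.870,200.985) → (17.679,216.782) → (97.007,141.723). Open path.

**Shape 2** — `<path>` open polyline, stroke `#0000ff` → cut (S917, F1479). Machine vertices: (75.299,138.833) → (180.141,6.636) → (23.874,191.907). Open path.

G21
G90
G00 X141.870 Y200.985
M3 S917
G1 X17.679 Y216.782 F1479
G1 X97.007 Y141.723
M5
G00 X75.299 Y138.833
M3 S917
G1 X180.141 Y6.636 F1479
G1 X23.874 Y191.907
M5
G00 X0.000 Y0.000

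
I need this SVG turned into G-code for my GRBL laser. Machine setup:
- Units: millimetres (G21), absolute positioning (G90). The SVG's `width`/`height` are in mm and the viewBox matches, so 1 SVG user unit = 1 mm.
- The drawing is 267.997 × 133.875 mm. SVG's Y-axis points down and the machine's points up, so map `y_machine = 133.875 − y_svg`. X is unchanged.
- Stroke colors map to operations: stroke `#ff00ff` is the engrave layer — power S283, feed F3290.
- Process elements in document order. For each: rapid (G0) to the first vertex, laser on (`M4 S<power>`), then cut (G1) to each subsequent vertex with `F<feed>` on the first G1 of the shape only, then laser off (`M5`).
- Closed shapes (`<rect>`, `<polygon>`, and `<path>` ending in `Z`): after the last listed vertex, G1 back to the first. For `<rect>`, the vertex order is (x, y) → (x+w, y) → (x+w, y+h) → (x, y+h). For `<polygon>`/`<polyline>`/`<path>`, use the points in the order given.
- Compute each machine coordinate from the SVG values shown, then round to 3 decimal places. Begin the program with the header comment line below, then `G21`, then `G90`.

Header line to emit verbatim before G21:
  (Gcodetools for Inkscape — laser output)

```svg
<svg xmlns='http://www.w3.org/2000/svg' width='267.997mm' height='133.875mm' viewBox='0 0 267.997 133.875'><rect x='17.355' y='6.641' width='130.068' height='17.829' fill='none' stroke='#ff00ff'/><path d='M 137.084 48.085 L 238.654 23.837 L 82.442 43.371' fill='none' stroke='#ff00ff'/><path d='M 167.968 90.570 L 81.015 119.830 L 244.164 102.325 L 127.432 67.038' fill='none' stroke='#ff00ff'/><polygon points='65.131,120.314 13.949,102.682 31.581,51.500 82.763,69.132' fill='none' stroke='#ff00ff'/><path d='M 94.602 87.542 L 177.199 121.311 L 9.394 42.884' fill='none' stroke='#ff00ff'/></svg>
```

Since the viewBox matches the mm dimensions, user units are millimetres directly. The only transform is the Y-flip y_m = 133.875 − y_svg.

Shape 1 is a rectangle drawn with `<rect>`. Its stroke #ff00ff means engrave at S283, F3290. After flipping Y the toolpath is (17.355,127.234) → (147.423,127.234) → (147.423,109.405) → (17.355,109.405) → (17.355,127.234), returning to the start.

Shape 2 is a open polyline drawn with `<path>`. Its stroke #ff00ff means engrave at S283, F3290. After flipping Y the toolpath is (137.084,85.790) → (238.654,110.038) → (82.442,90.504).

Shape 3 is a open polyline drawn with `<path>`. Its stroke #ff00ff means engrave at S283, F3290. After flipping Y the toolpath is (167.968,43.305) → (81.015,14.045) → (244.164,31.550) → (127.432,66.837).

Shape 4 is a regular polygon drawn with `<polygon>`. Its stroke #ff00ff means engrave at S283, F3290. After flipping Y the toolpath is (65.131,13.561) → (13.949,31.193) → (31.581,82.375) → (82.763,64.743) → (65.131,13.561), returning to the start.

Shape 5 is a open polyline drawn with `<path>`. Its stroke #ff00ff means engrave at S283, F3290. After flipping Y the toolpath is (94.602,46.333) → (177.199,12.564) → (9.394,90.991).

(Gcodetools for Inkscape — laser output)
G21
G90
G0 X17.355 Y127.234
M4 S283
G1 X147.423 Y127.234 F3290
G1 X147.423 Y109.405
G1 X17.355 Y109.405
G1 X17.355 Y127.234
M5
G0 X137.084 Y85.790
M4 S283
G1 X238.654 Y110.038 F3290
G1 X82.442 Y90.504
M5
G0 X167.968 Y43.305
M4 S283
G1 X81.015 Y14.045 F3290
G1 X244.164 Y31.550
G1 X127.432 Y66.837
M5
G0 X65.131 Y13.561
M4 S283
G1 X13.949 Y31.193 F3290
G1 X31.581 Y82.375
G1 X82.763 Y64.743
G1 X65.131 Y13.561
M5
G0 X94.602 Y46.333
M4 S283
G1 X177.199 Y12.564 F3290
G1 X9.394 Y90.991
M5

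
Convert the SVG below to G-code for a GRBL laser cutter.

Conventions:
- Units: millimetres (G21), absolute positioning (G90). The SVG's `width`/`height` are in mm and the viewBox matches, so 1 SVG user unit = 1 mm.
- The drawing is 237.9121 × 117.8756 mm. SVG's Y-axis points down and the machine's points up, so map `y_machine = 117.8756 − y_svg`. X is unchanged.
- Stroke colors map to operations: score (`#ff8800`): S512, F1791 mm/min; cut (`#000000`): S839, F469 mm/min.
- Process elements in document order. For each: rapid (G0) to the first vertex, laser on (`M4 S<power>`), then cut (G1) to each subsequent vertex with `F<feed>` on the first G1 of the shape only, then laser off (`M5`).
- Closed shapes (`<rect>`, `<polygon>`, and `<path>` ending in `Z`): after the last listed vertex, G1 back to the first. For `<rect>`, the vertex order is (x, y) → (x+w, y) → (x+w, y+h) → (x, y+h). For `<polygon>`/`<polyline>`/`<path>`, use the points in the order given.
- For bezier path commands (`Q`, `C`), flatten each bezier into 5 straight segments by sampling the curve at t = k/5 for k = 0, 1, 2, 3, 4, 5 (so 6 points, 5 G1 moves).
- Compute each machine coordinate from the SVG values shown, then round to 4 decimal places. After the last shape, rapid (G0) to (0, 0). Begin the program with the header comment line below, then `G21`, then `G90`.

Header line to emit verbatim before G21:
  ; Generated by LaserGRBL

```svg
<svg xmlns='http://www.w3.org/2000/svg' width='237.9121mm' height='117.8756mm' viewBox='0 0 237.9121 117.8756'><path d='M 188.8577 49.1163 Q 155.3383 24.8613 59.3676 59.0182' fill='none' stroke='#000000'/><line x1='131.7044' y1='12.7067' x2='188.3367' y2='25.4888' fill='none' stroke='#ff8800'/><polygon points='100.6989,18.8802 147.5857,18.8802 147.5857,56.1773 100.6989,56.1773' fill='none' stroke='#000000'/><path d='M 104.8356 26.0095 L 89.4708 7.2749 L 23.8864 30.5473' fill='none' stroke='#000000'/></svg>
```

; Generated by LaserGRBL
G21
G90
G0 X188.8577 Y68.7593
M4 S839
G1 X172.9519 Y76.1248 F469
G1 X152.0500 Y78.8174
G1 X126.1520 Y76.8370
G1 X95.2578 Y70.1837
G1 X59.3676 Y58.8574
M5
G0 X131.7044 Y105.1689
M4 S512
G1 X188.3367 Y92.3868 F1791
M5
G0 X100.6989 Y98.9954
M4 S839
G1 X147.5857 Y98.9954 F469
G1 X147.5857 Y61.6983
G1 X100.6989 Y61.6983
G1 X100.6989 Y98.9954
M5
G0 X104.8356 Y91.8661
M4 S839
G1 X89.4708 Y110.6007 F469
G1 X23.8864 Y87.3283
M5
G0 X0.0000 Y0.0000

viewBox `0 0 237.9121 117.8756` with mm width/height → 1 unit = 1 mm. Flip: y_m = 117.8756 − y_svg.

**Shape 1** — `<path>` quadratic bezier, stroke `#000000` → cut (S839, F469). Control points (SVG): P0=(188.8577,49.1163), P1=(155.3383,24.8613), P2=(59.3676,59.0182); sampled at t=k/5. Machine vertices: (188.8577,68.7593) → (172.9519,76.1248) → (152.0500,78.8174) → (126.1520,76.8370) → (95.2578,70.1837) → (59.3676,58.8574). Open path.

**Shape 2** — `<line>` line segment, stroke `#ff8800` → score (S512, F1791). Machine vertices: (131.7044,105.1689) → (188.3367,92.3868). Open path.

**Shape 3** — `<polygon>` rectangle, stroke `#000000` → cut (S839, F469). Machine vertices: (100.6989,98.9954) → (147.5857,98.9954) → (147.5857,61.6983) → (100.6989,61.6983) → (100.6989,98.9954). Closed: final G1 returns to the first vertex.

**Shape 4** — `<path>` open polyline, stroke `#000000` → cut (S839, F469). Machine vertices: (104.8356,91.8661) → (89.4708,110.6007) → (23.8864,87.3283). Open path.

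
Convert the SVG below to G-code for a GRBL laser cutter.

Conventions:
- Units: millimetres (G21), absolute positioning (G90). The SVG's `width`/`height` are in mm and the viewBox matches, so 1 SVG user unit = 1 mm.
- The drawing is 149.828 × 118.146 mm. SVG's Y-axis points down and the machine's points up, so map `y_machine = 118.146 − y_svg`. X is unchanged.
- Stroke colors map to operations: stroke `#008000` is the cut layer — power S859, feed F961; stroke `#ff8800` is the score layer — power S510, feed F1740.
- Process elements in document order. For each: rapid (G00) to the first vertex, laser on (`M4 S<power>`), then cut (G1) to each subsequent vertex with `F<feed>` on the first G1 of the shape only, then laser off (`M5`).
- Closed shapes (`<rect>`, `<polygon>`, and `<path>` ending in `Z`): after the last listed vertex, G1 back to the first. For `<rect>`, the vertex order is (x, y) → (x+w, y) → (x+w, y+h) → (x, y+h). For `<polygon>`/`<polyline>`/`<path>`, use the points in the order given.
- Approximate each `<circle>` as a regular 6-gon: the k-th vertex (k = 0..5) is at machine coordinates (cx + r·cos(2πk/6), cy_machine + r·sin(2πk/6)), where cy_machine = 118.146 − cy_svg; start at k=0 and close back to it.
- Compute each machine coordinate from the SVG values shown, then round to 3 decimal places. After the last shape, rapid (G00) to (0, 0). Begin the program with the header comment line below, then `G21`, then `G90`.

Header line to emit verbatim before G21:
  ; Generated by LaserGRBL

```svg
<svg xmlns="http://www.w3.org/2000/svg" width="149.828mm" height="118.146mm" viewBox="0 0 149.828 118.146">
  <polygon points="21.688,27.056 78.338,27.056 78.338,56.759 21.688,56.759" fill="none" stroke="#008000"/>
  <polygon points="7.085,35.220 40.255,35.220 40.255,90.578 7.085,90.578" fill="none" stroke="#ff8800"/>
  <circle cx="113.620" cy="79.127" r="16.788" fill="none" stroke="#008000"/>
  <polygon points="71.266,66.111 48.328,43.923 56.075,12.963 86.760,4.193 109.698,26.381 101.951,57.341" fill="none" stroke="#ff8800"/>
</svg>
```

; Generated by LaserGRBL
G21
G90
G00 X21.688 Y91.090
M4 S859
G1 X78.338 Y91.090 F961
G1 X78.338 Y61.387
G1 X21.688 Y61.387
G1 X21.688 Y91.090
M5
G00 X7.085 Y82.926
M4 S510
G1 X40.255 Y82.926 F1740
G1 X40.255 Y27.568
G1 X7.085 Y27.568
G1 X7.085 Y82.926
M5
G00 X130.408 Y39.019
M4 S859
G1 X122.014 Y53.558 F961
G1 X105.226 Y53.558
G1 X96.832 Y39.019
G1 X105.226 Y24.480
G1 X122.014 Y24.480
G1 X130.408 Y39.019
M5
G00 X71.266 Y52.035
M4 S510
G1 X48.328 Y74.223 F1740
G1 X56.075 Y105.183
G1 X86.760 Y113.953
G1 X109.698 Y91.765
G1 X101.951 Y60.805
G1 X71.266 Y52.035
M5
G00 X0.000 Y0.000

Since the viewBox matches the mm dimensions, user units are millimetres directly. The only transform is the Y-flip y_m = 118.146 − y_svg.

Shape 1 is a rectangle drawn with `<polygon>`. Its stroke #008000 means cut at S859, F961. After flipping Y the toolpath is (21.688,91.090) → (78.338,91.090) → (78.338,61.387) → (21.688,61.387) → (21.688,91.090), returning to the start.

Shape 2 is a rectangle drawn with `<polygon>`. Its stroke #ff8800 means score at S510, F1740. After flipping Y the toolpath is (7.085,82.926) → (40.255,82.926) → (40.255,27.568) → (7.085,27.568) → (7.085,82.926), returning to the start.

Shape 3 is a circle drawn with `<circle>`. Its stroke #008000 means cut at S859, F961. After flipping Y the toolpath is (130.408,39.019) → (122.014,53.558) → (105.226,53.558) → (96.832,39.019) → (105.226,24.480) → (122.014,24.480) → (130.408,39.019), returning to the start.

Shape 4 is a regular polygon drawn with `<polygon>`. Its stroke #ff8800 means score at S510, F1740. After flipping Y the toolpath is (71.266,52.035) → (48.328,74.223) → (56.075,105.183) → (86.760,113.953) → (109.698,91.765) → (101.951,60.805) → (71.266,52.035), returning to the start.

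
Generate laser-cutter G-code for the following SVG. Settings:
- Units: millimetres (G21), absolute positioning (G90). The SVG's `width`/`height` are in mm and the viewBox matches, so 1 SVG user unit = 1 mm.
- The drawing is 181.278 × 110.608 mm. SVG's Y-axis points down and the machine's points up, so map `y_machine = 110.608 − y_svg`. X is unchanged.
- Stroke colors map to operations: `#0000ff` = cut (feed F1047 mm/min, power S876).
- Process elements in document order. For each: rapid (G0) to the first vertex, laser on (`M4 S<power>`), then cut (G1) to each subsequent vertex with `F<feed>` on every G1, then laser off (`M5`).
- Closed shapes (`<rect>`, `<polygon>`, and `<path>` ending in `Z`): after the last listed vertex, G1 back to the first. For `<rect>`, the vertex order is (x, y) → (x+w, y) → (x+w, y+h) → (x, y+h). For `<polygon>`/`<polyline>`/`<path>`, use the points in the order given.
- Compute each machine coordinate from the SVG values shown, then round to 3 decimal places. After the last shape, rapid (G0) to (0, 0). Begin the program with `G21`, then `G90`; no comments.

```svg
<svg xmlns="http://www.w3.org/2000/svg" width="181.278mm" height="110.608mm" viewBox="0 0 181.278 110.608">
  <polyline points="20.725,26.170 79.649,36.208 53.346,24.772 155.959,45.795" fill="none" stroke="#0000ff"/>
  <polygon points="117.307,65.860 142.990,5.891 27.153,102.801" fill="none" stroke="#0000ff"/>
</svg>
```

viewBox `0 0 181.278 110.608` with mm width/height → 1 unit = 1 mm. Flip: y_m = 110.608 − y_svg.

**Shape 1** — `<polyline>` open polyline, stroke `#0000ff` → cut (S876, F1047). Machine vertices: (20.725,84.438) → (79.649,74.400) → (53.346,85.836) → (155.959,64.813). Open path.

**Shape 2** — `<polygon>` closed polygon, stroke `#0000ff` → cut (S876, F1047). Machine vertices: (117.307,44.748) → (142.990,104.717) → (27.153,7.807) → (117.307,44.748). Closed: final G1 returns to the first vertex.

G21
G90
G0 X20.725 Y84.438
M4 S876
G1 X79.649 Y74.400 F1047
G1 X53.346 Y85.836 F1047
G1 X155.959 Y64.813 F1047
M5
G0 X117.307 Y44.748
M4 S876
G1 X142.990 Y104.717 F1047
G1 X27.153 Y7.807 F1047
G1 X117.307 Y44.748 F1047
M5
G0 X0.000 Y0.000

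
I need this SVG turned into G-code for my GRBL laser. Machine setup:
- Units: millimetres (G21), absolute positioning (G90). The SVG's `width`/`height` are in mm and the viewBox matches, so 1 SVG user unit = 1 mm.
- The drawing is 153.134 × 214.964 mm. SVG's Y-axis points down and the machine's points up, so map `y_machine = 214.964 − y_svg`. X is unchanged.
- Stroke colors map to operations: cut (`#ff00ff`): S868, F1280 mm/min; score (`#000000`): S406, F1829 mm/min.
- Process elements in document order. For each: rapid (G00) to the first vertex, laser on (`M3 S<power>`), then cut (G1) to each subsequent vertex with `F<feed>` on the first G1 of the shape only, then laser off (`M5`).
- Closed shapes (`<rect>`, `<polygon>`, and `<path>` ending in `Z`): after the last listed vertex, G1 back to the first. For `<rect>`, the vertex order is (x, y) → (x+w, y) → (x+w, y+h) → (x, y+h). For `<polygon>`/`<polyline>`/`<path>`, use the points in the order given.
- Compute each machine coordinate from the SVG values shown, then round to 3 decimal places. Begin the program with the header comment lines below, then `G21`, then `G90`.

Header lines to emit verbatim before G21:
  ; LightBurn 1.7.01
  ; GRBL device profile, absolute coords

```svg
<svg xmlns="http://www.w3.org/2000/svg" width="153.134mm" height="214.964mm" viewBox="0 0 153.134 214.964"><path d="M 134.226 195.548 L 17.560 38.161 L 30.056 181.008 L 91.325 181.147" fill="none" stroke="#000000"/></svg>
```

1 u = 1 mm; y_m = 214.964 − y.

[1] `<path>` open polyline, #000000→score S406 F1829: (134.226,19.416) → (17.560,176.803) → (30.056,33.956) → (91.325,33.817)

; LightBurn 1.7.01
; GRBL device profile, absolute coords
G21
G90
G00 X134.226 Y19.416
M3 S406
G1 X17.560 Y176.803 F1829
G1 X30.056 Y33.956
G1 X91.325 Y33.817
M5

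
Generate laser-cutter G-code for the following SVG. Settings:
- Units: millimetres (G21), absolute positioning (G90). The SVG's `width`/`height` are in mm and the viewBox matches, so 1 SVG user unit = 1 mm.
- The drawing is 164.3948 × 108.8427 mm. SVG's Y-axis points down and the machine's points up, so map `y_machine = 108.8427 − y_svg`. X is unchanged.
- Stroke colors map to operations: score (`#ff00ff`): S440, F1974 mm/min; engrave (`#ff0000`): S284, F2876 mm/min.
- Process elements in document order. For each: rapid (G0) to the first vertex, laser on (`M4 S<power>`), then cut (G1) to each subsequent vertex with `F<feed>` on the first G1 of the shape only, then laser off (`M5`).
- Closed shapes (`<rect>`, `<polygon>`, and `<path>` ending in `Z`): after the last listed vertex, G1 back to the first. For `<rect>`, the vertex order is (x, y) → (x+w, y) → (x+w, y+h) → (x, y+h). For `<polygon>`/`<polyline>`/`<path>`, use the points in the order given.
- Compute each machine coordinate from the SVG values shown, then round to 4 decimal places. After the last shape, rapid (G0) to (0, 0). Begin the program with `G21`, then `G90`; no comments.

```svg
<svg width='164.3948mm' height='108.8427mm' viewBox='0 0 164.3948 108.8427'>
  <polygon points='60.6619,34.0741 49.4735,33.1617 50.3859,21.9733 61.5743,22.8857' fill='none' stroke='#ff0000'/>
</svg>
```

G21
G90
G0 X60.6619 Y74.7686
M4 S284
G1 X49.4735 Y75.6810 F2876
G1 X50.3859 Y86.8694
G1 X61.5743 Y85.9570
G1 X60.6619 Y74.7686
M5
G0 X0.0000 Y0.0000

viewBox `0 0 164.3948 108.8427` with mm width/height → 1 unit = 1 mm. Flip: y_m = 108.8427 − y_svg.

**Shape 1** — `<polygon>` regular polygon, stroke `#ff0000` → engrave (S284, F2876). Machine vertices: (60.6619,74.7686) → (49.4735,75.6810) → (50.3859,86.8694) → (61.5743,85.9570) → (60.6619,74.7686). Closed: final G1 returns to the first vertex.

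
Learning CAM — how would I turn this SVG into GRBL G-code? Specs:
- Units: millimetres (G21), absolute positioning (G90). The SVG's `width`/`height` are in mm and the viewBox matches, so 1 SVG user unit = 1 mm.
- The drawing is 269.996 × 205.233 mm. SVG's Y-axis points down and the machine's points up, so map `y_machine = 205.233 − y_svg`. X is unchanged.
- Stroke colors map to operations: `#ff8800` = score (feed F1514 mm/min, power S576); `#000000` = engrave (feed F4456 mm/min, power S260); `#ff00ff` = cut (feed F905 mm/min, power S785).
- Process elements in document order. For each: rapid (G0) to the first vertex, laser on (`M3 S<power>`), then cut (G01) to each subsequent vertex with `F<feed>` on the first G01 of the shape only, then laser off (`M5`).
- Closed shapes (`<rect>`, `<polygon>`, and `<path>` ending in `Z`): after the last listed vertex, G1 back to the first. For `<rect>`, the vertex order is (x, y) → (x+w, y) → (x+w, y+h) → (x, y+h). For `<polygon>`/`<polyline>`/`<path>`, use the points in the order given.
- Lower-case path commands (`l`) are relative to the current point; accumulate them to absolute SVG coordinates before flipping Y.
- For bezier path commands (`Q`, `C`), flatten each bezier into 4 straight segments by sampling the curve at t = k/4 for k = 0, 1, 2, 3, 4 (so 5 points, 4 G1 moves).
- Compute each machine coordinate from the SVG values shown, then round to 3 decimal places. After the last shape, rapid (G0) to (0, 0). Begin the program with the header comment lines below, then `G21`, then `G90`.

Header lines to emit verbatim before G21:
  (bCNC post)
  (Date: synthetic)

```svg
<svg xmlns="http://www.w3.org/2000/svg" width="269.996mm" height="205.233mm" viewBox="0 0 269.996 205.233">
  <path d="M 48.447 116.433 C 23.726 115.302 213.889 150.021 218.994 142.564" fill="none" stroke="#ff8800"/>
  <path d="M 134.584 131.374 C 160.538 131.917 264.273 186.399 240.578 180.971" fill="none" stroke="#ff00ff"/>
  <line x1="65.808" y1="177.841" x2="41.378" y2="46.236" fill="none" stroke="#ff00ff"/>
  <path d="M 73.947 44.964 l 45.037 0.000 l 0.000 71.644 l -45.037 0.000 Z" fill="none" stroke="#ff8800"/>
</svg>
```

(bCNC post)
(Date: synthetic)
G21
G90
G0 X48.447 Y88.800
M3 S576
G01 X63.948 Y84.146 F1514
G01 X122.536 Y73.362
G01 X186.716 Y63.765
G01 X218.994 Y62.669
M5
G0 X134.584 Y73.859
M3 S785
G01 X165.427 Y65.117 F905
G01 X206.199 Y46.821
G01 X237.663 Y29.645
G01 X240.578 Y24.262
M5
G0 X65.808 Y27.392
M3 S785
G01 X41.378 Y158.997 F905
M5
G0 X73.947 Y160.269
M3 S576
G01 X118.984 Y160.269 F1514
G01 X118.984 Y88.625
G01 X73.947 Y88.625
G01 X73.947 Y160.269
M5
G0 X0.000 Y0.000

1 u = 1 mm; y_m = 205.233 − y.

[1] `<path>` cubic bezier, #ff8800→score S576 F1514: (48.447,88.800) → (63.948,84.146) → (122.536,73.362) → (186.716,63.765) → (218.994,62.669)

[2] `<path>` cubic bezier, #ff00ff→cut S785 F905: (134.584,73.859) → (165.427,65.117) → (206.199,46.821) → (237.663,29.645) → (240.578,24.262)

[3] `<line>` line segment, #ff00ff→cut S785 F905: (65.808,27.392) → (41.378,158.997)

[4] `<path>` rectangle, #ff8800→score S576 F1514: (73.947,160.269) → (118.984,160.269) → (118.984,88.625) → (73.947,88.625) → (73.947,160.269) (closed)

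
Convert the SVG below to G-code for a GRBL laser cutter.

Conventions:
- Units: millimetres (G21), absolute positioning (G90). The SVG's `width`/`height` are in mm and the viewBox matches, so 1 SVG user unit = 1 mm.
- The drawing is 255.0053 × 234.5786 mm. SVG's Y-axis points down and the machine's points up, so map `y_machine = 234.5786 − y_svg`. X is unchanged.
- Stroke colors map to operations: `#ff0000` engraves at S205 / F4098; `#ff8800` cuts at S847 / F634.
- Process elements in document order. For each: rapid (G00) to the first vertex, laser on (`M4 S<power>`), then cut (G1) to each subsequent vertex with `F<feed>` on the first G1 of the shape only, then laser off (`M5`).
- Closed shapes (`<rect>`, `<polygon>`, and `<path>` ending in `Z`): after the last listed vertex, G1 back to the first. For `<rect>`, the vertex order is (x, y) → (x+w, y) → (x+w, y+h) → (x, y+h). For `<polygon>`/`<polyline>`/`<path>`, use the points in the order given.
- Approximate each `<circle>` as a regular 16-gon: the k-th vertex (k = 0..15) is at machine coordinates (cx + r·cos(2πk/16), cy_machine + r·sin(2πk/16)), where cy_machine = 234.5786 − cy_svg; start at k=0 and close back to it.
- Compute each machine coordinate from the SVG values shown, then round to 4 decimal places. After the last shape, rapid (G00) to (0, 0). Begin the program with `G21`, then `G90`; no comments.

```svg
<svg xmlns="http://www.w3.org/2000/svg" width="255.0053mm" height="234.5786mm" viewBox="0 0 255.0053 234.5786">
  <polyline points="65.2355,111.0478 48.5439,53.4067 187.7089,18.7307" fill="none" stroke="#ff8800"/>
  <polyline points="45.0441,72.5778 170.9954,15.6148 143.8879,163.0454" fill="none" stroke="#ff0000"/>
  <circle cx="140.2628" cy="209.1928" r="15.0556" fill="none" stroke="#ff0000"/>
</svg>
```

G21
G90
G00 X65.2355 Y123.5308
M4 S847
G1 X48.5439 Y181.1719 F634
G1 X187.7089 Y215.8479
M5
G00 X45.0441 Y162.0008
M4 S205
G1 X170.9954 Y218.9638 F4098
G1 X143.8879 Y71.5332
M5
G00 X155.3184 Y25.3858
M4 S205
G1 X154.1724 Y31.1473 F4098
G1 X150.9087 Y36.0317
G1 X146.0243 Y39.2954
G1 X140.2628 Y40.4414
G1 X134.5013 Y39.2954
G1 X129.6169 Y36.0317
G1 X126.3532 Y31.1473
G1 X125.2072 Y25.3858
G1 X126.3532 Y19.6243
G1 X129.6169 Y14.7399
G1 X134.5013 Y11.4762
G1 X140.2628 Y10.3302
G1 X146.0243 Y11.4762
G1 X150.9087 Y14.7399
G1 X154.1724 Y19.6243
G1 X155.3184 Y25.3858
M5
G00 X0.0000 Y0.0000

viewBox `0 0 255.0053 234.5786` with mm width/height → 1 unit = 1 mm. Flip: y_m = 234.5786 − y_svg.

**Shape 1** — `<polyline>` open polyline, stroke `#ff8800` → cut (S847, F634). Machine vertices: (65.2355,123.5308) → (48.5439,181.1719) → (187.7089,215.8479). Open path.

**Shape 2** — `<polyline>` open polyline, stroke `#ff0000` → engrave (S205, F4098). Machine vertices: (45.0441,162.0008) → (170.9954,218.9638) → (143.8879,71.5332). Open path.

**Shape 3** — `<circle>` circle, stroke `#ff0000` → engrave (S205, F4098). Machine vertices: (155.3184,25.3858) → (154.1724,31.1473) → (150.9087,36.0317) → (146.0243,39.2954) → (140.2628,40.4414) → (134.5013,39.2954) → (129.6169,36.0317) → (126.3532,31.1473) → (125.2072,25.3858) → (126.3532,19.6243) → (129.6169,14.7399) → (134.5013,11.4762) → (140.2628,10.3302) → (146.0243,11.4762) → (150.9087,14.7399) → (154.1724,19.6243) → (155.3184,25.3858). Closed: final G1 returns to the first vertex.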